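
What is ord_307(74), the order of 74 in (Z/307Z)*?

306

The order of 74 must divide p − 1 = 306 = 2 · 3^2 · 17.
Divisors: 1, 2, 3, 6, 9, 17, 18, 34, 51, 102, 153, 306.
Check each in increasing order: 74^1 ≡ 74;  74^2 ≡ 257;  74^3 ≡ 291;  74^6 ≡ 256;  74^9 ≡ 202;  74^17 ≡ 261;  74^18 ≡ 280;  74^34 ≡ 274;  74^51 ≡ 290;  74^102 ≡ 289;  74^153 ≡ 306;  74^306 ≡ 1.
Smallest exponent giving 1 is 306.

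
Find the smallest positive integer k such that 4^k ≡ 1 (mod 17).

4

The order of 4 must divide p − 1 = 16 = 2^4.
Divisors: 1, 2, 4, 8, 16.
Check each in increasing order: 4^1 ≡ 4;  4^2 ≡ 16;  4^4 ≡ 1.
Smallest exponent giving 1 is 4.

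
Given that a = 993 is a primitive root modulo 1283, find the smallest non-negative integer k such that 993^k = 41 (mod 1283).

899

Baby-step giant-step with m = ceil(sqrt(1282)) = 36.
Baby table (993^j mod 1283 for j=0..35):
  0:1  1:993  2:705  3:830  4:504  5:102  6:1212  7:62
  8:1265  9:88  10:140  11:456  12:1192  13:730  14:1278  15:167
  16:324  17:982  18:46  19:773  20:355  21:973  22:90  23:843
  24:583  25:286  26:455  27:199  28:25  29:448  30:946  31:222
  32:1053  33:1267  34:791  35:267
Giant step factor: 993^(-36) ≡ 134 (mod 1283).
Scan 41·134^i mod 1283 for i = 0, 1, …:
  i=0: 41   i=1: 362   i=2: 1037   i=3: 394
  i=4: 193   i=5: 202   i=6: 125   i=7: 71
  i=8: 533   i=9: 857     …   i=23: 452
  i=24: 267
Match at i=24, j=35: k = 24·36 + 35 = 899.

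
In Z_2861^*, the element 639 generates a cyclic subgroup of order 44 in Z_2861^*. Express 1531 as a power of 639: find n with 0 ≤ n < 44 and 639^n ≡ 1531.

Baby-step giant-step with m = ceil(sqrt(44)) = 7.
Baby table (639^j mod 2861 for j=0..6):
  0:1  1:639  2:2059  3:2502  4:2340  5:1818  6:136
Giant step factor: 639^(-7) ≡ 2544 (mod 2861).
Scan 1531·2544^i mod 2861 for i = 0, 1, …:
  i=0: 1531   i=1: 1043   i=2: 1245   i=3: 153
  i=4: 136
Match at i=4, j=6: n = 4·7 + 6 = 34.

34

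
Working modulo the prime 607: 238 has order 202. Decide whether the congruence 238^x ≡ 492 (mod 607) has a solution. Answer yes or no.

yes

492 ∈ ⟨238⟩ iff 492^202 ≡ 1 (mod 607), since |⟨238⟩| = 202.
492^202 mod 607 = 1.
Since 1 = 1, 492 lies in the subgroup.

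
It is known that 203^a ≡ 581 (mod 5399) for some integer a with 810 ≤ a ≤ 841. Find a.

Compute 203^810 mod 5399 = 2324, then multiply by 203 repeatedly:
  203^810=2324  203^811=2059  203^812=2254  203^813=4046  203^814=690
  203^815=5095  203^816=3076  203^817=3543  203^818=1162  203^819=3729
  203^820=1127  203^821=2023  203^822=345  203^823=5247  203^824=1538
  203^825=4471  203^826=581
Found 581 at exponent 826.

826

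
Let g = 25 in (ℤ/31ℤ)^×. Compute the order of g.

3

The order of 25 must divide p − 1 = 30 = 2 · 3 · 5.
Divisors: 1, 2, 3, 5, 6, 10, 15, 30.
Check each in increasing order: 25^1 ≡ 25;  25^2 ≡ 5;  25^3 ≡ 1.
Smallest exponent giving 1 is 3.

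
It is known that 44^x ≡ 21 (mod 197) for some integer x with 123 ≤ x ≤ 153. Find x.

Compute 44^123 mod 197 = 5, then multiply by 44 repeatedly:
  44^123=5  44^124=23  44^125=27  44^126=6  44^127=67
  44^128=190  44^129=86  44^130=41  44^131=31  44^132=182
  44^133=128  44^134=116  44^135=179  44^136=193  44^137=21
Found 21 at exponent 137.

137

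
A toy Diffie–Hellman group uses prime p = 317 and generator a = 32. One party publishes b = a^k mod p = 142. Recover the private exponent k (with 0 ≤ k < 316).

202

Baby-step giant-step with m = ceil(sqrt(316)) = 18.
Baby table (32^j mod 317 for j=0..17):
  0:1  1:32  2:73  3:117  4:257  5:299  6:58  7:271
  8:113  9:129  10:7  11:224  12:194  13:185  14:214  15:191
  16:89  17:312
Giant step factor: 32^(-18) ≡ 105 (mod 317).
Scan 142·105^i mod 317 for i = 0, 1, …:
  i=0: 142   i=1: 11   i=2: 204   i=3: 181
  i=4: 302   i=5: 10   i=6: 99   i=7: 251
  i=8: 44   i=9: 182   i=10: 90   i=11: 257
Match at i=11, j=4: k = 11·18 + 4 = 202.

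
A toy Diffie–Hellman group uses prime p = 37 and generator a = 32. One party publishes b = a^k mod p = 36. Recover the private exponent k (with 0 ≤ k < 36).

Successive powers of 32 modulo 37:
  32^0=1  32^1=32  32^2=25  32^3=23  32^4=33  32^5=20
  32^6=11  32^7=19  32^8=16  32^9=31  32^10=30  32^11=35
  32^12=10  32^13=24  32^14=28  32^15=8  32^16=34  32^17=15
  32^18=36
So 32^18 ≡ 36 (mod 37), giving k = 18.

18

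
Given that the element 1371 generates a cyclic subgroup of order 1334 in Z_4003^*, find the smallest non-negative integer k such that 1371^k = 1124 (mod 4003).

598

Baby-step giant-step with m = ceil(sqrt(1334)) = 37.
Baby table (1371^j mod 4003 for j=0..36):
  0:1  1:1371  2:2234  3:519  4:3018  5:2579  6:1160  7:1169
  8:1499  9:1590  10:2258  11:1399  12:592  13:3026  14:1538  15:3020
  16:1318  17:1625  18:2207  19:3532  20:2745  21:575  22:3737  23:3590
  24:2203  25:2051  26:1815  27:2502  28:3674  29:1280  30:1566  31:1378
  32:3825  33:145  34:2648  35:3690  36:3201
Giant step factor: 1371^(-37) ≡ 3925 (mod 4003).
Scan 1124·3925^i mod 4003 for i = 0, 1, …:
  i=0: 1124   i=1: 394   i=2: 1292   i=3: 3302
  i=4: 2639   i=5: 2314   i=6: 3646   i=7: 3828
  i=8: 1641   i=9: 98     …   i=15: 3167
  i=16: 1160
Match at i=16, j=6: k = 16·37 + 6 = 598.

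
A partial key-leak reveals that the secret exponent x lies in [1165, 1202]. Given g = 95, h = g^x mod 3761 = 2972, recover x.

Compute 95^1165 mod 3761 = 2885, then multiply by 95 repeatedly:
  95^1165=2885  95^1166=3283  95^1167=3483  95^1168=3678  95^1169=3398
  95^1170=3125  95^1171=3517  95^1172=3147  95^1173=1846  95^1174=2364
  95^1175=2681  95^1176=2708  95^1177=1512  95^1178=722  95^1179=892
  95^1180=1998  95^1181=1760  95^1182=1716  95^1183=1297  95^1184=2863
  95^1185=1193  95^1186=505  95^1187=2843  95^1188=3054  95^1189=533
  95^1190=1742  95^1191=6  95^1192=570  95^1193=1496  95^1194=2963
  95^1195=3171  95^1196=365  95^1197=826  95^1198=3250  95^1199=348
  95^1200=2972
Found 2972 at exponent 1200.

1200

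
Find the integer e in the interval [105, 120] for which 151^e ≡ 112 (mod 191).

111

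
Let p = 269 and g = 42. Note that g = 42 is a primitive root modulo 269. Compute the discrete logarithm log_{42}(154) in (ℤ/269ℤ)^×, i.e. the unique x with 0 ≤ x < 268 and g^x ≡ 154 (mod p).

Baby-step giant-step with m = ceil(sqrt(268)) = 17.
Baby table (42^j mod 269 for j=0..16):
  0:1  1:42  2:150  3:113  4:173  5:3  6:126  7:181
  8:70  9:250  10:9  11:109  12:5  13:210  14:212  15:27
  16:58
Giant step factor: 42^(-17) ≡ 18 (mod 269).
Scan 154·18^i mod 269 for i = 0, 1, …:
  i=0: 154   i=1: 82   i=2: 131   i=3: 206
  i=4: 211   i=5: 32   i=6: 38   i=7: 146
  i=8: 207   i=9: 229   i=10: 87   i=11: 221
  i=12: 212
Match at i=12, j=14: x = 12·17 + 14 = 218.

218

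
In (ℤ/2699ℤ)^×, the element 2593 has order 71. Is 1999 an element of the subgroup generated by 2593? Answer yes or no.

yes

1999 ∈ ⟨2593⟩ iff 1999^71 ≡ 1 (mod 2699), since |⟨2593⟩| = 71.
1999^71 mod 2699 = 1.
Since 1 = 1, 1999 lies in the subgroup.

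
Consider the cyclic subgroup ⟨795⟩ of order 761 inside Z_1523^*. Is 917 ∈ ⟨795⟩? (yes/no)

no

917 ∈ ⟨795⟩ iff 917^761 ≡ 1 (mod 1523), since |⟨795⟩| = 761.
917^761 mod 1523 = 1522.
Since 1522 ≠ 1, 917 does not lie in the subgroup.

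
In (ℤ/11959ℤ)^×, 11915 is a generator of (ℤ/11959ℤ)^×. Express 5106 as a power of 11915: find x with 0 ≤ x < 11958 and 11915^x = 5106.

8664

Baby-step giant-step with m = ceil(sqrt(11958)) = 110.
Baby table (11915^j mod 11959 for j=0..109):
  0:1  1:11915  2:1936  3:10488  4:4929  5:10345  6:11221  7:8554
  8:6312  9:9288  10:9893  11:7191  12:6489  13:1500  14:5754  15:9922
  16:5915  17:2838  18:6677  19:5187  20:10952  21:8431  22:11724  23:10340
  24:11441  25:10833  26:1708  27:8561  28:6004  29:10881  30:11555  31:5817
  32:7150  33:8293  34:5837  35:6270  36:11136  37:335  38:9178  39:2774
  40:9493  41:873  42:9424  43:3909  44:7389  45:9736  46:2140  47:1512
  48:5226  49:9236  50:222  51:2191  52:11227  53:8290  54:5969  55:462
  56:3590  57:9466  58:2061  59:4988  60:7749  61:5855  62:5478  63:10107
  64:9734  65:2228  66:9599  67:8168  68:11337  69:3450  70:3667  71:6078
  72:7625  73:11311  74:4594  75:1167  76:8447  77:11020  78:5439  79:11823
  80:5984  81:11761  82:8712  83:11319  84:4242  85:4696  86:8638  87:2616
  88:4486  89:5919  90:2662  91:2462  92:11262  93:6750  94:1975  95:8772
  96:8679  97:812  98:149  99:5403  100:1448  101:8042  102:4922  103:10653
  104:9628  105:6892  106:7686  107:8627  108:3100  109:7108
Giant step factor: 11915^(-110) ≡ 5769 (mod 11959).
Scan 5106·5769^i mod 11959 for i = 0, 1, …:
  i=0: 5106   i=1: 1497   i=2: 1795   i=3: 10820
  i=4: 6559   i=5: 595   i=6: 322   i=7: 3973
  i=8: 6793   i=9: 11133     …   i=77: 1599
  i=78: 4242
Match at i=78, j=84: x = 78·110 + 84 = 8664.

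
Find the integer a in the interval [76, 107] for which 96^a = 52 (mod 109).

97

Compute 96^76 mod 109 = 26, then multiply by 96 repeatedly:
  96^76=26  96^77=98  96^78=34  96^79=103  96^80=78
  96^81=76  96^82=102  96^83=91  96^84=16  96^85=10
  96^86=88  96^87=55  96^88=48  96^89=30  96^90=46
  96^91=56  96^92=35  96^93=90  96^94=29  96^95=59
  96^96=105  96^97=52
Found 52 at exponent 97.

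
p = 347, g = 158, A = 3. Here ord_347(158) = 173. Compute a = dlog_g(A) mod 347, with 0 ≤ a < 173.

Baby-step giant-step with m = ceil(sqrt(173)) = 14.
Baby table (158^j mod 347 for j=0..13):
  0:1  1:158  2:327  3:310  4:53  5:46  6:328  7:121
  8:33  9:9  10:34  11:167  12:14  13:130
Giant step factor: 158^(-14) ≡ 202 (mod 347).
Scan 3·202^i mod 347 for i = 0, 1, …:
  i=0: 3   i=1: 259   i=2: 268   i=3: 4
  i=4: 114   i=5: 126   i=6: 121
Match at i=6, j=7: a = 6·14 + 7 = 91.

91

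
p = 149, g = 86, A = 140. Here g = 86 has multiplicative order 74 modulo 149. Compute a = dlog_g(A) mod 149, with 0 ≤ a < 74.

Baby-step giant-step with m = ceil(sqrt(74)) = 9.
Baby table (86^j mod 149 for j=0..8):
  0:1  1:86  2:95  3:124  4:85  5:9  6:29  7:110
  8:73
Giant step factor: 86^(-9) ≡ 82 (mod 149).
Scan 140·82^i mod 149 for i = 0, 1, …:
  i=0: 140   i=1: 7   i=2: 127   i=3: 133
  i=4: 29
Match at i=4, j=6: a = 4·9 + 6 = 42.

42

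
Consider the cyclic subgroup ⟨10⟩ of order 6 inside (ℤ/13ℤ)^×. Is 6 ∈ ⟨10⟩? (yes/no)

no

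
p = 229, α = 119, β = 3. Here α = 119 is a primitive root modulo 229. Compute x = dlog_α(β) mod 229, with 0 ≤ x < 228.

Baby-step giant-step with m = ceil(sqrt(228)) = 16.
Baby table (119^j mod 229 for j=0..15):
  0:1  1:119  2:192  3:177  4:224  5:92  6:185  7:31
  8:25  9:227  10:220  11:74  12:104  13:10  14:45  15:88
Giant step factor: 119^(-16) ≡ 48 (mod 229).
Scan 3·48^i mod 229 for i = 0, 1, …:
  i=0: 3   i=1: 144   i=2: 42   i=3: 184
  i=4: 130   i=5: 57   i=6: 217   i=7: 111
  i=8: 61   i=9: 180   i=10: 167   i=11: 1
Match at i=11, j=0: x = 11·16 + 0 = 176.

176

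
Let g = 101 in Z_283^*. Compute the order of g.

The order of 101 must divide p − 1 = 282 = 2 · 3 · 47.
Divisors: 1, 2, 3, 6, 47, 94, 141, 282.
Check each in increasing order: 101^1 ≡ 101;  101^2 ≡ 13;  101^3 ≡ 181;  101^6 ≡ 216;  101^47 ≡ 44;  101^94 ≡ 238;  101^141 ≡ 1.
Smallest exponent giving 1 is 141.

141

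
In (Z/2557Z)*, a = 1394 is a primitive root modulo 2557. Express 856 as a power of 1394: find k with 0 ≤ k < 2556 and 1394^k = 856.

1048

Baby-step giant-step with m = ceil(sqrt(2556)) = 51.
Baby table (1394^j mod 2557 for j=0..50):
  0:1  1:1394  2:2473  3:526  4:1942  5:1842  6:520  7:1249
  8:2346  9:2478  10:2382  11:1522  12:1915  13:2  14:231  15:2389
  16:1052  17:1327  18:1127  19:1040  20:2498  21:2135  22:2399  23:2207
  24:487  25:1273  26:4  27:462  28:2221  29:2104  30:97  31:2254
  32:2080  33:2439  34:1713  35:2241  36:1857  37:974  38:2546  39:8
  40:924  41:1885  42:1651  43:194  44:1951  45:1603  46:2321  47:869
  48:1925  49:1157  50:1948
Giant step factor: 1394^(-51) ≡ 1046 (mod 2557).
Scan 856·1046^i mod 2557 for i = 0, 1, …:
  i=0: 856   i=1: 426   i=2: 678   i=3: 899
  i=4: 1935   i=5: 1423   i=6: 284   i=7: 452
  i=8: 2304   i=9: 1290     …   i=19: 2278
  i=20: 2221
Match at i=20, j=28: k = 20·51 + 28 = 1048.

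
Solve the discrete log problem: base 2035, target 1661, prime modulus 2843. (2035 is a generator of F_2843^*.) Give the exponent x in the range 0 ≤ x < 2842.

Baby-step giant-step with m = ceil(sqrt(2842)) = 54.
Baby table (2035^j mod 2843 for j=0..53):
  0:1  1:2035  2:1817  3:1695  4:766  5:846  6:1595  7:1962
  8:1098  9:2675  10:2123  11:1788  12:2383  13:2090  14:22  15:2125
  16:172  17:331  18:2637  19:1554  20:974  21:519  22:1412  23:1990
  24:1218  25:2377  26:1252  27:492  28:484  29:1262  30:941  31:1596
  32:1154  33:72  34:1527  35:46  36:2634  37:1135  38:1209  39:1120
  40:1957  41:2295  42:2119  43:2177  44:801  45:996  46:2644  47:1584
  48:2321  49:1012  50:1088  51:2226  52:1011  53:1896
Giant step factor: 2035^(-54) ≡ 1564 (mod 2843).
Scan 1661·1564^i mod 2843 for i = 0, 1, …:
  i=0: 1661   i=1: 2145   i=2: 40   i=3: 14
  i=4: 1995   i=5: 1409   i=6: 351   i=7: 265
  i=8: 2225   i=9: 68     …   i=38: 637
  i=39: 1218
Match at i=39, j=24: x = 39·54 + 24 = 2130.

2130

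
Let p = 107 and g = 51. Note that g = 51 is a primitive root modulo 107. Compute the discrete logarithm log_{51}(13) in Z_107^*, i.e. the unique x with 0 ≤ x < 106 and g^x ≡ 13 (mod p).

Baby-step giant-step with m = ceil(sqrt(106)) = 11.
Baby table (51^j mod 107 for j=0..10):
  0:1  1:51  2:33  3:78  4:19  5:6  6:92  7:91
  8:40  9:7  10:36
Giant step factor: 51^(-11) ≡ 63 (mod 107).
Scan 13·63^i mod 107 for i = 0, 1, …:
  i=0: 13   i=1: 70   i=2: 23   i=3: 58
  i=4: 16   i=5: 45   i=6: 53   i=7: 22
  i=8: 102   i=9: 6
Match at i=9, j=5: x = 9·11 + 5 = 104.

104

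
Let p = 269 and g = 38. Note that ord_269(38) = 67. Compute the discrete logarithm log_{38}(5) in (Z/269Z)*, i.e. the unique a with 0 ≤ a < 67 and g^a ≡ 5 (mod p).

44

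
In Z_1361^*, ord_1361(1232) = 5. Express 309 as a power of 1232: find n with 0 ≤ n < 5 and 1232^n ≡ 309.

2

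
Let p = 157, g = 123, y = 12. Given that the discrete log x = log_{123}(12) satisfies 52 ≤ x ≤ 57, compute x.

52

Compute 123^52 mod 157 = 12, then multiply by 123 repeatedly:
  123^52=12
Found 12 at exponent 52.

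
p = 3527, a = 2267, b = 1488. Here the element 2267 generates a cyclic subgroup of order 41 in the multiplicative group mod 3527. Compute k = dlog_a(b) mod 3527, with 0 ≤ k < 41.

19

Baby-step giant-step with m = ceil(sqrt(41)) = 7.
Baby table (2267^j mod 3527 for j=0..6):
  0:1  1:2267  2:450  3:847  4:1461  5:234  6:1428
Giant step factor: 2267^(-7) ≡ 574 (mod 3527).
Scan 1488·574^i mod 3527 for i = 0, 1, …:
  i=0: 1488   i=1: 578   i=2: 234
Match at i=2, j=5: k = 2·7 + 5 = 19.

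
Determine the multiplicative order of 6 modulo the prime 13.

12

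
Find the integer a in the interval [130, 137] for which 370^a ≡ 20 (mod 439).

Compute 370^130 mod 439 = 289, then multiply by 370 repeatedly:
  370^130=289  370^131=253  370^132=103  370^133=356  370^134=20
Found 20 at exponent 134.

134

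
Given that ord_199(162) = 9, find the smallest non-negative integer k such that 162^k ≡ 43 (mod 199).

8

Successive powers of 162 modulo 199:
  162^0=1  162^1=162  162^2=175  162^3=92  162^4=178  162^5=180
  162^6=106  162^7=58  162^8=43
So 162^8 ≡ 43 (mod 199), giving k = 8.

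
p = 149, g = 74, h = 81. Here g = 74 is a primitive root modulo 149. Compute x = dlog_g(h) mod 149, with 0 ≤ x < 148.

Baby-step giant-step with m = ceil(sqrt(148)) = 13.
Baby table (74^j mod 149 for j=0..12):
  0:1  1:74  2:112  3:93  4:28  5:135  6:7  7:71
  8:39  9:55  10:47  11:51  12:49
Giant step factor: 74^(-13) ≡ 3 (mod 149).
Scan 81·3^i mod 149 for i = 0, 1, …:
  i=0: 81   i=1: 94   i=2: 133   i=3: 101
  i=4: 5   i=5: 15   i=6: 45   i=7: 135
Match at i=7, j=5: x = 7·13 + 5 = 96.

96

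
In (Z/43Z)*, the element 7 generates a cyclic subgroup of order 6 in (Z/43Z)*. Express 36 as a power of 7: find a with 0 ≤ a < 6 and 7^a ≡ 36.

Successive powers of 7 modulo 43:
  7^0=1  7^1=7  7^2=6  7^3=42  7^4=36
So 7^4 ≡ 36 (mod 43), giving a = 4.

4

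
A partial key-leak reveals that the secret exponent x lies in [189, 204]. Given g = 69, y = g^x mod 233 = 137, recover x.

189

Compute 69^189 mod 233 = 137, then multiply by 69 repeatedly:
  69^189=137
Found 137 at exponent 189.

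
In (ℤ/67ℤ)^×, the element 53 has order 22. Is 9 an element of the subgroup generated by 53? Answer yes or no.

yes

⟨53⟩ has order 22; its elements mod 67 are {1, 3, 5, 8, 9, 14, 15, 22, 24, 25, 27, 40, 42, 43, 45, 52, 53, 58, 59, 62, 64, 66}.
9 is in this set.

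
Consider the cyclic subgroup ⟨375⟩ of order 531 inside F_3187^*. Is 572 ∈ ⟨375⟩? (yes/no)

no

572 ∈ ⟨375⟩ iff 572^531 ≡ 1 (mod 3187), since |⟨375⟩| = 531.
572^531 mod 3187 = 1872.
Since 1872 ≠ 1, 572 does not lie in the subgroup.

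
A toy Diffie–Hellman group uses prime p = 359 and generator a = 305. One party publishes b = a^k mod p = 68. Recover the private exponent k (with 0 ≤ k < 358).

224

Baby-step giant-step with m = ceil(sqrt(358)) = 19.
Baby table (305^j mod 359 for j=0..18):
  0:1  1:305  2:44  3:137  4:141  5:284  6:101  7:290
  8:136  9:195  10:240  11:323  12:149  13:211  14:94  15:309
  16:187  17:313  18:330
Giant step factor: 305^(-19) ≡ 58 (mod 359).
Scan 68·58^i mod 359 for i = 0, 1, …:
  i=0: 68   i=1: 354   i=2: 69   i=3: 53
  i=4: 202   i=5: 228   i=6: 300   i=7: 168
  i=8: 51   i=9: 86   i=10: 321   i=11: 309
Match at i=11, j=15: k = 11·19 + 15 = 224.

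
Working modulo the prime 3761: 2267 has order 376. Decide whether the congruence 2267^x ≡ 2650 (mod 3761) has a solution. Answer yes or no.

2650 ∈ ⟨2267⟩ iff 2650^376 ≡ 1 (mod 3761), since |⟨2267⟩| = 376.
2650^376 mod 3761 = 3565.
Since 3565 ≠ 1, 2650 does not lie in the subgroup.

no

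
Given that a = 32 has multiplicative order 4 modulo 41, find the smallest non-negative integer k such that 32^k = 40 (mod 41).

2

Successive powers of 32 modulo 41:
  32^0=1  32^1=32  32^2=40
So 32^2 ≡ 40 (mod 41), giving k = 2.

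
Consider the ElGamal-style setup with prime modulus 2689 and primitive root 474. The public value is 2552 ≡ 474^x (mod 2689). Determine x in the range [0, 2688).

201

Baby-step giant-step with m = ceil(sqrt(2688)) = 52.
Baby table (474^j mod 2689 for j=0..51):
  0:1  1:474  2:1489  3:1268  4:1385  5:374  6:2491  7:263
  8:968  9:1702  10:48  11:1240  12:1558  13:1706  14:1944  15:1818
  16:1252  17:1868  18:751  19:1026  20:2304  21:362  22:2181  23:1218
  24:1886  25:1216  26:938  27:927  28:1091  29:846  30:343  31:1242
  32:2506  33:1995  34:1791  35:1899  36:2000  37:1472  38:1277  39:273
  40:330  41:458  42:1972  43:1645  44:2609  45:2415  46:1885  47:742
  48:2138  49:2348  50:2395  51:472
Giant step factor: 474^(-52) ≡ 1849 (mod 2689).
Scan 2552·1849^i mod 2689 for i = 0, 1, …:
  i=0: 2552   i=1: 2142   i=2: 2350   i=3: 2415
Match at i=3, j=45: x = 3·52 + 45 = 201.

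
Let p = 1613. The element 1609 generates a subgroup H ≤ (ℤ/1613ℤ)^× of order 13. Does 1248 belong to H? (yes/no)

⟨1609⟩ has order 13; its elements mod 1613 are {1, 16, 126, 256, 403, 589, 775, 870, 1016, 1109, 1359, 1549, 1609}.
1248 is not in this set.

no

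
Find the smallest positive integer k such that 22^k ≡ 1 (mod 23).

2

The order of 22 must divide p − 1 = 22 = 2 · 11.
Divisors: 1, 2, 11, 22.
Check each in increasing order: 22^1 ≡ 22;  22^2 ≡ 1.
Smallest exponent giving 1 is 2.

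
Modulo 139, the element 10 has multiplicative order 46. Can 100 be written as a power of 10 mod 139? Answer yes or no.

yes

100 ∈ ⟨10⟩ iff 100^46 ≡ 1 (mod 139), since |⟨10⟩| = 46.
100^46 mod 139 = 1.
Since 1 = 1, 100 lies in the subgroup.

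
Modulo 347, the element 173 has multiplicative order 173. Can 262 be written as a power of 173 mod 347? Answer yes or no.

262 ∈ ⟨173⟩ iff 262^173 ≡ 1 (mod 347), since |⟨173⟩| = 173.
262^173 mod 347 = 346.
Since 346 ≠ 1, 262 does not lie in the subgroup.

no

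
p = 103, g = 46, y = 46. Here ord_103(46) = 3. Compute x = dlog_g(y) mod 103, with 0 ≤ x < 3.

1

Successive powers of 46 modulo 103:
  46^0=1  46^1=46
So 46^1 ≡ 46 (mod 103), giving x = 1.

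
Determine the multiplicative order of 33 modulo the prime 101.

50

The order of 33 must divide p − 1 = 100 = 2^2 · 5^2.
Divisors: 1, 2, 4, 5, 10, 20, 25, 50, 100.
Check each in increasing order: 33^1 ≡ 33;  33^2 ≡ 79;  33^4 ≡ 80;  33^5 ≡ 14;  33^10 ≡ 95;  33^20 ≡ 36;  33^25 ≡ 100;  33^50 ≡ 1.
Smallest exponent giving 1 is 50.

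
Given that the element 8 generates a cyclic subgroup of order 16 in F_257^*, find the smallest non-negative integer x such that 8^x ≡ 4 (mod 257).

Successive powers of 8 modulo 257:
  8^0=1  8^1=8  8^2=64  8^3=255  8^4=241  8^5=129
  8^6=4
So 8^6 ≡ 4 (mod 257), giving x = 6.

6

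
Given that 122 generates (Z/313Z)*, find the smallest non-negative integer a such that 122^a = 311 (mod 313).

166

Baby-step giant-step with m = ceil(sqrt(312)) = 18.
Baby table (122^j mod 313 for j=0..17):
  0:1  1:122  2:173  3:135  4:194  5:193  6:71  7:211
  8:76  9:195  10:2  11:244  12:33  13:270  14:75  15:73
  16:142  17:109
Giant step factor: 122^(-18) ≡ 278 (mod 313).
Scan 311·278^i mod 313 for i = 0, 1, …:
  i=0: 311   i=1: 70   i=2: 54   i=3: 301
  i=4: 107   i=5: 11   i=6: 241   i=7: 16
  i=8: 66   i=9: 194
Match at i=9, j=4: a = 9·18 + 4 = 166.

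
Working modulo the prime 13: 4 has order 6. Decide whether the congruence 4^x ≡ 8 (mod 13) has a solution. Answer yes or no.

⟨4⟩ has order 6; its elements mod 13 are {1, 3, 4, 9, 10, 12}.
8 is not in this set.

no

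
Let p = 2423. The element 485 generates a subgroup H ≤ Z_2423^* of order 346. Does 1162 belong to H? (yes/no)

yes

1162 ∈ ⟨485⟩ iff 1162^346 ≡ 1 (mod 2423), since |⟨485⟩| = 346.
1162^346 mod 2423 = 1.
Since 1 = 1, 1162 lies in the subgroup.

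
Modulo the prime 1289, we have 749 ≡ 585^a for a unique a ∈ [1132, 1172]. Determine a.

1167

Compute 585^1132 mod 1289 = 401, then multiply by 585 repeatedly:
  585^1132=401  585^1133=1276  585^1134=129  585^1135=703  585^1136=64
  585^1137=59  585^1138=1001  585^1139=379  585^1140=7  585^1141=228
  585^1142=613  585^1143=263  585^1144=464  585^1145=750  585^1146=490
  585^1147=492  585^1148=373  585^1149=364  585^1150=255  585^1151=940
  585^1152=786  585^1153=926  585^1154=330  585^1155=989  585^1156=1093
  585^1157=61  585^1158=882  585^1159=370  585^1160=1187  585^1161=913
  585^1162=459  585^1163=403  585^1164=1157  585^1165=120  585^1166=594
  585^1167=749
Found 749 at exponent 1167.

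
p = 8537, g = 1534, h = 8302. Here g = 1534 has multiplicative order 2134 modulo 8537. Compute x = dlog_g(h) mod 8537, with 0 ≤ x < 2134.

Baby-step giant-step with m = ceil(sqrt(2134)) = 47.
Baby table (1534^j mod 8537 for j=0..46):
  0:1  1:1534  2:5481  3:7446  4:8195  5:4666  6:3638  7:6031
  8:5983  9:647  10:2206  11:3352  12:2694  13:688  14:5341  15:6111
  16:648  17:3740  18:296  19:1603  20:346  21:1470  22:1212  23:6679
  24:1186  25:943  26:3809  27:3698  28:4164  29:1900  30:3483  31:7297
  32:1591  33:7549  34:3994  35:5767  36:2246  37:4953  38:8509  39:8270
  40:198  41:4937  42:1039  43:5944  44:580  45:1872  46:3216
Giant step factor: 1534^(-47) ≡ 1614 (mod 8537).
Scan 8302·1614^i mod 8537 for i = 0, 1, …:
  i=0: 8302   i=1: 4875   i=2: 5673   i=3: 4558
  i=4: 6255   i=5: 4836   i=6: 2486   i=7: 14
  i=8: 5522   i=9: 8417     …   i=36: 7495
  i=37: 1
Match at i=37, j=0: x = 37·47 + 0 = 1739.

1739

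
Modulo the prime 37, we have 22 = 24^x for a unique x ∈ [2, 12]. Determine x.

11

Compute 24^2 mod 37 = 21, then multiply by 24 repeatedly:
  24^2=21  24^3=23  24^4=34  24^5=2  24^6=11
  24^7=5  24^8=9  24^9=31  24^10=4  24^11=22
Found 22 at exponent 11.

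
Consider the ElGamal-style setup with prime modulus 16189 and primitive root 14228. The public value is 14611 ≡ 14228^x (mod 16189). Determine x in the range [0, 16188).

2108

Baby-step giant-step with m = ceil(sqrt(16188)) = 128.
Baby table (14228^j mod 16189 for j=0..127):
  0:1  1:14228  2:8728  3:12354  4:8739  5:6972  6:7613  7:13354
  8:6608  9:9101  10:9406  11:10294  12:1149  13:13271  14:7481  15:13182
  16:3931  17:13462  18:5277  19:12763  20:16140  21:15144  22:9431  23:9836
  24:8892  25:14530  26:15499  27:9403  28:16177  29:7343  30:8587  31:13642
  32:8455  33:13470  34:5778  35:1642  36:1649  37:4111  38:451  39:5984
  40:2401  41:2638  42:7362  43:3706  44:1395  45:346  46:1432  47:8734
  48:588  49:12540  50:151  51:11480  52:6619  53:3719  54:8280  55:487
  56:144  57:9018  58:10279  59:14375  60:11863  61:250  62:11609  63:12674
  64:12590  65:15424  66:10777  67:9137  68:3566  69:722  70:8790  71:4095
  72:15638  73:12037  74:15194  75:8515  76:9133  77:11410  78:14377  79:7941
  80:1517  81:3939  82:13963  83:10345  84:14461  85:5107  86:6164  87:5579
  88:3345  89:13189  90:6393  91:9802  92:10810  93:9180  94:188  95:3679
  96:5775  97:7525  98:7843  99:15616  100:6612  101:1257  102:11940  103:11143
  104:3727  105:8781  106:5555  107:1842  108:14174  109:1299  110:10523  111:5372
  112:4547  113:3472  114:6977  115:13997  116:8427  117:3622  118:4229  119:11888
  120:15981  121:3163  122:13933  123:4419  124:11645  125:6834  126:3018  127:6876
Giant step factor: 14228^(-128) ≡ 14561 (mod 16189).
Scan 14611·14561^i mod 16189 for i = 0, 1, …:
  i=0: 14611   i=1: 11122   i=2: 8875   i=3: 8277
  i=4: 10481   i=5: 138   i=6: 1982   i=7: 11104
  i=8: 5801   i=9: 10348     …   i=15: 2966
  i=16: 11863
Match at i=16, j=60: x = 16·128 + 60 = 2108.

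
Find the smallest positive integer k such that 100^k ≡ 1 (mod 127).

21

The order of 100 must divide p − 1 = 126 = 2 · 3^2 · 7.
Divisors: 1, 2, 3, 6, 7, 9, 14, 18, 21, 42, 63, 126.
Check each in increasing order: 100^1 ≡ 100;  100^2 ≡ 94;  100^3 ≡ 2;  100^6 ≡ 4;  100^7 ≡ 19;  100^9 ≡ 8;  100^14 ≡ 107;  100^18 ≡ 64;  100^21 ≡ 1.
Smallest exponent giving 1 is 21.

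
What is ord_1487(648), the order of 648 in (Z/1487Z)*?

743

The order of 648 must divide p − 1 = 1486 = 2 · 743.
Divisors: 1, 2, 743, 1486.
Check each in increasing order: 648^1 ≡ 648;  648^2 ≡ 570;  648^743 ≡ 1.
Smallest exponent giving 1 is 743.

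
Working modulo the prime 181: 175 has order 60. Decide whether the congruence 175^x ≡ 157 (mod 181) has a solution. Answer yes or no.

157 ∈ ⟨175⟩ iff 157^60 ≡ 1 (mod 181), since |⟨175⟩| = 60.
157^60 mod 181 = 132.
Since 132 ≠ 1, 157 does not lie in the subgroup.

no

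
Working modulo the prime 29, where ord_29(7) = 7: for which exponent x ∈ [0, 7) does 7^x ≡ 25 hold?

6

Successive powers of 7 modulo 29:
  7^0=1  7^1=7  7^2=20  7^3=24  7^4=23  7^5=16
  7^6=25
So 7^6 ≡ 25 (mod 29), giving x = 6.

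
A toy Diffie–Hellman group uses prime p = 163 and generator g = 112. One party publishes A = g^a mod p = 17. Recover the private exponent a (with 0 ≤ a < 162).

Baby-step giant-step with m = ceil(sqrt(162)) = 13.
Baby table (112^j mod 163 for j=0..12):
  0:1  1:112  2:156  3:31  4:49  5:109  6:146  7:52
  8:119  9:125  10:145  11:103  12:126
Giant step factor: 112^(-13) ≡ 137 (mod 163).
Scan 17·137^i mod 163 for i = 0, 1, …:
  i=0: 17   i=1: 47   i=2: 82   i=3: 150
  i=4: 12   i=5: 14   i=6: 125
Match at i=6, j=9: a = 6·13 + 9 = 87.

87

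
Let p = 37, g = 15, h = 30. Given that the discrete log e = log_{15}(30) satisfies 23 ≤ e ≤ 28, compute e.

26

Compute 15^23 mod 37 = 13, then multiply by 15 repeatedly:
  15^23=13  15^24=10  15^25=2  15^26=30
Found 30 at exponent 26.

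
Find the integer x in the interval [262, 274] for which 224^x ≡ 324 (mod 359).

270

Compute 224^262 mod 359 = 30, then multiply by 224 repeatedly:
  224^262=30  224^263=258  224^264=352  224^265=227  224^266=229
  224^267=318  224^268=150  224^269=213  224^270=324
Found 324 at exponent 270.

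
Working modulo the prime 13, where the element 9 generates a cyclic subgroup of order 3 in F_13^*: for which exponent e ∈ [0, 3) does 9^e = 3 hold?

2

Successive powers of 9 modulo 13:
  9^0=1  9^1=9  9^2=3
So 9^2 ≡ 3 (mod 13), giving e = 2.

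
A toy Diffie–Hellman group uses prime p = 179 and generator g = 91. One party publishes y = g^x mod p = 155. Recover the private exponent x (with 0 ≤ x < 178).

110

Baby-step giant-step with m = ceil(sqrt(178)) = 14.
Baby table (91^j mod 179 for j=0..13):
  0:1  1:91  2:47  3:160  4:61  5:2  6:3  7:94
  8:141  9:122  10:4  11:6  12:9  13:103
Giant step factor: 91^(-14) ≡ 168 (mod 179).
Scan 155·168^i mod 179 for i = 0, 1, …:
  i=0: 155   i=1: 85   i=2: 139   i=3: 82
  i=4: 172   i=5: 77   i=6: 48   i=7: 9
Match at i=7, j=12: x = 7·14 + 12 = 110.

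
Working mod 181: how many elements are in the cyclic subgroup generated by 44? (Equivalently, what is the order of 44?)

The order of 44 must divide p − 1 = 180 = 2^2 · 3^2 · 5.
Divisors: 1, 2, 3, 4, 5, 6, 9, 10, 12, 15, 18, 20, 30, 36, 45, 60, 90, 180.
Check each in increasing order: 44^1 ≡ 44;  44^2 ≡ 126;  44^3 ≡ 114;  44^4 ≡ 129;  44^5 ≡ 65;  44^6 ≡ 145;  44^9 ≡ 59;  44^10 ≡ 62;  44^12 ≡ 29;  44^15 ≡ 48;  44^18 ≡ 42;  44^20 ≡ 43;  44^30 ≡ 132;  44^36 ≡ 135;  44^45 ≡ 1.
Smallest exponent giving 1 is 45.

45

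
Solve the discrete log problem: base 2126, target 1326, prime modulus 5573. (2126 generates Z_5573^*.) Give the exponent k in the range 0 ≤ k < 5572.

Baby-step giant-step with m = ceil(sqrt(5572)) = 75.
Baby table (2126^j mod 5573 for j=0..74):
  0:1  1:2126  2:173  3:5553  4:2064  5:2113  6:400  7:3304
  8:2324  9:3146  10:796  11:3677  12:3956  13:799  14:4482  15:4475
  16:739  17:5101  18:5241  19:1939  20:3867  21:1067  22:231  23:682
  24:952  25:953  26:3079  27:3252  28:3232  29:5296  30:1836  31:2236
  32:5540  33:2291  34:5437  35:660  36:4337  37:2720  38:3519  39:2428
  40:1330  41:2069  42:1597  43:1265  44:3204  45:1498  46:2565  47:2796
  48:3478  49:4430  50:5383  51:2889  52:568  53:3800  54:3523  55:5359
  56:2022  57:1989  58:4280  59:4144  60:4804  61:3568  62:715  63:4234
  64:1089  65:2419  66:4488  67:512  68:1777  69:4981  70:906  71:3471
  72:694  73:4172  74:3029
Giant step factor: 2126^(-75) ≡ 1380 (mod 5573).
Scan 1326·1380^i mod 5573 for i = 0, 1, …:
  i=0: 1326   i=1: 1936   i=2: 2213   i=3: 5509
  i=4: 848   i=5: 5483   i=6: 3979   i=7: 1615
  i=8: 5073   i=9: 1052     …   i=64: 3625
  i=65: 3519
Match at i=65, j=38: k = 65·75 + 38 = 4913.

4913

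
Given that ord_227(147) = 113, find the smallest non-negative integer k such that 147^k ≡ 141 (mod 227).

108

Baby-step giant-step with m = ceil(sqrt(113)) = 11.
Baby table (147^j mod 227 for j=0..10):
  0:1  1:147  2:44  3:112  4:120  5:161  6:59  7:47
  8:99  9:25  10:43
Giant step factor: 147^(-11) ≡ 214 (mod 227).
Scan 141·214^i mod 227 for i = 0, 1, …:
  i=0: 141   i=1: 210   i=2: 221   i=3: 78
  i=4: 121   i=5: 16   i=6: 19   i=7: 207
  i=8: 33   i=9: 25
Match at i=9, j=9: k = 9·11 + 9 = 108.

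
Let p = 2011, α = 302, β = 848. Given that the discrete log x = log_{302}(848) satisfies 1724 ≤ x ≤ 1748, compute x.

Compute 302^1724 mod 2011 = 1746, then multiply by 302 repeatedly:
  302^1724=1746  302^1725=410  302^1726=1149  302^1727=1106  302^1728=186
  302^1729=1875  302^1730=1159  302^1731=104  302^1732=1243  302^1733=1340
  302^1734=469  302^1735=868  302^1736=706  302^1737=46  302^1738=1826
  302^1739=438  302^1740=1561  302^1741=848
Found 848 at exponent 1741.

1741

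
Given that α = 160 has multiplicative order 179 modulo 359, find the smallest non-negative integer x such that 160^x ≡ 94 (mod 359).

126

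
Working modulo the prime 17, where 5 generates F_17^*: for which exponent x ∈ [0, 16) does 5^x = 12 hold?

Successive powers of 5 modulo 17:
  5^0=1  5^1=5  5^2=8  5^3=6  5^4=13  5^5=14
  5^6=2  5^7=10  5^8=16  5^9=12
So 5^9 ≡ 12 (mod 17), giving x = 9.

9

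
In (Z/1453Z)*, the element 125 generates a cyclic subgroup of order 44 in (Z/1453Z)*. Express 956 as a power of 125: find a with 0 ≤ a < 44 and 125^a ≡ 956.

11

Baby-step giant-step with m = ceil(sqrt(44)) = 7.
Baby table (125^j mod 1453 for j=0..6):
  0:1  1:125  2:1095  3:293  4:300  5:1175  6:122
Giant step factor: 125^(-7) ≡ 894 (mod 1453).
Scan 956·894^i mod 1453 for i = 0, 1, …:
  i=0: 956   i=1: 300
Match at i=1, j=4: a = 1·7 + 4 = 11.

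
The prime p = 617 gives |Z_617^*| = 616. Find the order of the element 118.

308

The order of 118 must divide p − 1 = 616 = 2^3 · 7 · 11.
Divisors: 1, 2, 4, 7, 8, 11, 14, 22, 28, 44, 56, 77, 88, 154, 308, 616.
Check each in increasing order: 118^1 ≡ 118;  118^2 ≡ 350;  118^4 ≡ 334;  118^7 ≡ 548;  118^8 ≡ 496;  118^11 ≡ 400;  118^14 ≡ 442;  118^22 ≡ 197;  118^28 ≡ 392;  118^44 ≡ 555;  118^56 ≡ 31;  118^77 ≡ 423;  118^88 ≡ 142;  118^154 ≡ 616;  118^308 ≡ 1.
Smallest exponent giving 1 is 308.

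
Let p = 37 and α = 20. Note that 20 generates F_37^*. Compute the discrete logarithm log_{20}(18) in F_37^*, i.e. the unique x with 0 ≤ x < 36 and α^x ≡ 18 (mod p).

Successive powers of 20 modulo 37:
  20^0=1  20^1=20  20^2=30  20^3=8  20^4=12  20^5=18
So 20^5 ≡ 18 (mod 37), giving x = 5.

5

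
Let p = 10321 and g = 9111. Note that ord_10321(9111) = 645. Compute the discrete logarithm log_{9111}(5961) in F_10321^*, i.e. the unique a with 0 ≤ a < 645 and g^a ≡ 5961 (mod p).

77

Baby-step giant-step with m = ceil(sqrt(645)) = 26.
Baby table (9111^j mod 10321 for j=0..25):
  0:1  1:9111  2:8839  3:7687  4:8272  5:2250  6:2244  7:9504
  8:8075  9:3237  10:5210  11:2031  12:9209  13:3790  14:6945  15:8165
  16:7868  17:6003  18:2354  19:256  20:10191  21:2485  22:6882  23:1827
  24:8345  25:6809
Giant step factor: 9111^(-26) ≡ 34 (mod 10321).
Scan 5961·34^i mod 10321 for i = 0, 1, …:
  i=0: 5961   i=1: 6575   i=2: 6809
Match at i=2, j=25: a = 2·26 + 25 = 77.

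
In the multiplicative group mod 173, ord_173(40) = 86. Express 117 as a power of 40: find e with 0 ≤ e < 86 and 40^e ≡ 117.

Baby-step giant-step with m = ceil(sqrt(86)) = 10.
Baby table (40^j mod 173 for j=0..9):
  0:1  1:40  2:43  3:163  4:119  5:89  6:100  7:21
  8:148  9:38
Giant step factor: 40^(-10) ≡ 14 (mod 173).
Scan 117·14^i mod 173 for i = 0, 1, …:
  i=0: 117   i=1: 81   i=2: 96   i=3: 133
  i=4: 132   i=5: 118   i=6: 95   i=7: 119
Match at i=7, j=4: e = 7·10 + 4 = 74.

74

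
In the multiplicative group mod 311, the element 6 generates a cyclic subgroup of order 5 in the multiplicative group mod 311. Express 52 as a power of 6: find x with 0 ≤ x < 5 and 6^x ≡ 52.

4

Successive powers of 6 modulo 311:
  6^0=1  6^1=6  6^2=36  6^3=216  6^4=52
So 6^4 ≡ 52 (mod 311), giving x = 4.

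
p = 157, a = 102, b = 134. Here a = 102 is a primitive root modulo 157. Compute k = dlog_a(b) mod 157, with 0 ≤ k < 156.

Baby-step giant-step with m = ceil(sqrt(156)) = 13.
Baby table (102^j mod 157 for j=0..12):
  0:1  1:102  2:42  3:45  4:37  5:6  6:141  7:95
  8:113  9:65  10:36  11:61  12:99
Giant step factor: 102^(-13) ≡ 22 (mod 157).
Scan 134·22^i mod 157 for i = 0, 1, …:
  i=0: 134   i=1: 122   i=2: 15   i=3: 16
  i=4: 38   i=5: 51   i=6: 23   i=7: 35
  i=8: 142   i=9: 141
Match at i=9, j=6: k = 9·13 + 6 = 123.

123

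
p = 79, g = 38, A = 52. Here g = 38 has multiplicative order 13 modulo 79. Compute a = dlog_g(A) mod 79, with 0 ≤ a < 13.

12

Successive powers of 38 modulo 79:
  38^0=1  38^1=38  38^2=22  38^3=46  38^4=10  38^5=64
  38^6=62  38^7=65  38^8=21  38^9=8  38^10=67  38^11=18
  38^12=52
So 38^12 ≡ 52 (mod 79), giving a = 12.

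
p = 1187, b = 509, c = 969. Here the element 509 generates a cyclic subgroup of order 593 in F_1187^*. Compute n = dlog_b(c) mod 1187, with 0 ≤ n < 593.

Baby-step giant-step with m = ceil(sqrt(593)) = 25.
Baby table (509^j mod 1187 for j=0..24):
  0:1  1:509  2:315  3:90  4:704  5:1049  6:978  7:449
  8:637  9:182  10:52  11:354  12:949  13:1119  14:998  15:1133
  16:1002  17:795  18:1075  19:1155  20:330  21:603  22:681  23:25
  24:855
Giant step factor: 509^(-25) ≡ 867 (mod 1187).
Scan 969·867^i mod 1187 for i = 0, 1, …:
  i=0: 969   i=1: 914   i=2: 709   i=3: 1024
  i=4: 1119
Match at i=4, j=13: n = 4·25 + 13 = 113.

113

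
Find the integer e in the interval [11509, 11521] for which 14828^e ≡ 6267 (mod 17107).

11516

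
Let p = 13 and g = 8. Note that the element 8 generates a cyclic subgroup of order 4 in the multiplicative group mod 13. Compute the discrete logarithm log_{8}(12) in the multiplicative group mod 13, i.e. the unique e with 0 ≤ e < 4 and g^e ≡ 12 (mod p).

Successive powers of 8 modulo 13:
  8^0=1  8^1=8  8^2=12
So 8^2 ≡ 12 (mod 13), giving e = 2.

2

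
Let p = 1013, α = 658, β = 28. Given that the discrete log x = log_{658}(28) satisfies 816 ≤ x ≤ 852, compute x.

Compute 658^816 mod 1013 = 657, then multiply by 658 repeatedly:
  658^816=657  658^817=768  658^818=870  658^819=115  658^820=708
  658^821=897  658^822=660  658^823=716  658^824=83  658^825=925
  658^826=850  658^827=124  658^828=552  658^829=562  658^830=51
  658^831=129  658^832=803  658^833=601  658^834=388  658^835=28
Found 28 at exponent 835.

835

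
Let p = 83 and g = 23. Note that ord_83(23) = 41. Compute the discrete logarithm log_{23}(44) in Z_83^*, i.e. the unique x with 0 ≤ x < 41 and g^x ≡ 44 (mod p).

10

Baby-step giant-step with m = ceil(sqrt(41)) = 7.
Baby table (23^j mod 83 for j=0..6):
  0:1  1:23  2:31  3:49  4:48  5:25  6:77
Giant step factor: 23^(-7) ≡ 3 (mod 83).
Scan 44·3^i mod 83 for i = 0, 1, …:
  i=0: 44   i=1: 49
Match at i=1, j=3: x = 1·7 + 3 = 10.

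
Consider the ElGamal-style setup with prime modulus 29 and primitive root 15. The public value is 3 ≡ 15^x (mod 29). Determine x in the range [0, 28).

23

Successive powers of 15 modulo 29:
  15^0=1  15^1=15  15^2=22  15^3=11  15^4=20  15^5=10
  15^6=5  15^7=17  15^8=23  15^9=26  15^10=13  15^11=21
  15^12=25  15^13=27  15^14=28  15^15=14  15^16=7  15^17=18
  15^18=9  15^19=19  15^20=24  15^21=12  15^22=6  15^23=3
So 15^23 ≡ 3 (mod 29), giving x = 23.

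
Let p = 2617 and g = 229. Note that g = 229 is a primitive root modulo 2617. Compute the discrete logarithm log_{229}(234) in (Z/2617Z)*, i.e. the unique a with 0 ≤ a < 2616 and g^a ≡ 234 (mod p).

958

Baby-step giant-step with m = ceil(sqrt(2616)) = 52.
Baby table (229^j mod 2617 for j=0..51):
  0:1  1:229  2:101  3:2193  4:2350  5:1665  6:1820  7:677
  8:630  9:335  10:822  11:2431  12:1895  13:2150  14:354  15:2556
  16:1733  17:1690  18:2311  19:585  20:498  21:1511  22:575  23:825
  24:501  25:2198  26:878  27:2170  28:2317  29:1959  30:1104  31:1584
  32:1590  33:347  34:953  35:1026  36:2041  37:1563  38:2015  39:843
  40:2006  41:1399  42:1097  43:2598  44:883  45:698  46:205  47:2456
  48:2386  49:2058  50:222  51:1115
Giant step factor: 229^(-52) ≡ 1467 (mod 2617).
Scan 234·1467^i mod 2617 for i = 0, 1, …:
  i=0: 234   i=1: 451   i=2: 2133   i=3: 1796
  i=4: 2030   i=5: 2481   i=6: 1997   i=7: 1176
  i=8: 589   i=9: 453     …   i=17: 1308
  i=18: 575
Match at i=18, j=22: a = 18·52 + 22 = 958.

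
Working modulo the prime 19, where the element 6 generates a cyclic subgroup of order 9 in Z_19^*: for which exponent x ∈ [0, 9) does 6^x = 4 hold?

4

Successive powers of 6 modulo 19:
  6^0=1  6^1=6  6^2=17  6^3=7  6^4=4
So 6^4 ≡ 4 (mod 19), giving x = 4.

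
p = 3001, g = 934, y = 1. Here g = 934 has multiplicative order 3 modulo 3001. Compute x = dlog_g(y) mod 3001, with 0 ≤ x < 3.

0

Successive powers of 934 modulo 3001:
  934^0=1
So 934^0 ≡ 1 (mod 3001), giving x = 0.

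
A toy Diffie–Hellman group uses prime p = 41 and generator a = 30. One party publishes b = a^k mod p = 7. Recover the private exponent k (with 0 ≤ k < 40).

Successive powers of 30 modulo 41:
  30^0=1  30^1=30  30^2=39  30^3=22  30^4=4  30^5=38
  30^6=33  30^7=6  30^8=16  30^9=29  30^10=9  30^11=24
  30^12=23  30^13=34  30^14=36  30^15=14  30^16=10  30^17=13
  30^18=21  30^19=15  30^20=40  30^21=11  30^22=2  30^23=19
  30^24=37  30^25=3  30^26=8  30^27=35  30^28=25  30^29=12
  30^30=32  30^31=17  30^32=18  30^33=7
So 30^33 ≡ 7 (mod 41), giving k = 33.

33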